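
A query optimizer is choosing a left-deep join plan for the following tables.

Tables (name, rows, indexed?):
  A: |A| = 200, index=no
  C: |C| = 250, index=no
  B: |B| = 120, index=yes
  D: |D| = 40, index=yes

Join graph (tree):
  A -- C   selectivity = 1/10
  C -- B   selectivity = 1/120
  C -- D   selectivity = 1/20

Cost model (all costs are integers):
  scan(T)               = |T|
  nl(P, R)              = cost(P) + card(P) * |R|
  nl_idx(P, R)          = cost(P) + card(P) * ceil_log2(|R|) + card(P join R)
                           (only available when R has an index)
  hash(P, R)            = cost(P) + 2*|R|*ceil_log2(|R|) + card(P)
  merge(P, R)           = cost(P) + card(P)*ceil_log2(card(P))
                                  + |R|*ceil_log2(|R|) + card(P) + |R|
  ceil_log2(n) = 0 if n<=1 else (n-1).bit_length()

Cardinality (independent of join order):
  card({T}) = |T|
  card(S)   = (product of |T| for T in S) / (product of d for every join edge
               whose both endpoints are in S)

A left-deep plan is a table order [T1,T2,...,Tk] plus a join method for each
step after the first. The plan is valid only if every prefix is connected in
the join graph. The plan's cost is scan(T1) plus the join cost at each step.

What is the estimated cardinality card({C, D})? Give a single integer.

500

Tables in S: C(250), D(40)
Edges inside S: C-D(d=20)
numerator = 250 * 40 = 10000
denominator = 20 = 20
card(S) = 10000 / 20 = 500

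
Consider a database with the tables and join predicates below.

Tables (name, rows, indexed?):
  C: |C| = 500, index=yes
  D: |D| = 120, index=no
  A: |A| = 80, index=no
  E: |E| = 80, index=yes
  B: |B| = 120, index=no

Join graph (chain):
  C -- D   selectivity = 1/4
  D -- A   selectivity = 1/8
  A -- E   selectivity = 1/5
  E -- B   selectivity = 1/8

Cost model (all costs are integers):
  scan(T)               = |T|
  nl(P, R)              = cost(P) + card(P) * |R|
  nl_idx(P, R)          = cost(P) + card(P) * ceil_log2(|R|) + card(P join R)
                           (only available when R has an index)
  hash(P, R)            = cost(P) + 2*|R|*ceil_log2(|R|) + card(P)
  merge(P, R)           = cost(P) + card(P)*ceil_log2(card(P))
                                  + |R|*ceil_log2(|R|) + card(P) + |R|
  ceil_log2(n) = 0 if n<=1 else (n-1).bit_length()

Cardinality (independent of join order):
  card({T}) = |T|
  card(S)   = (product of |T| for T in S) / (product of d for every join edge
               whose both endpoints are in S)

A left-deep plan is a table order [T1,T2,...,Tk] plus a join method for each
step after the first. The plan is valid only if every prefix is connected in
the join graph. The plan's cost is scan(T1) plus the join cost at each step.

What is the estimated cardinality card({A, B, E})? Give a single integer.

19200

Tables in S: A(80), B(120), E(80)
Edges inside S: A-E(d=5), E-B(d=8)
numerator = 80 * 120 * 80 = 768000
denominator = 5 * 8 = 40
card(S) = 768000 / 40 = 19200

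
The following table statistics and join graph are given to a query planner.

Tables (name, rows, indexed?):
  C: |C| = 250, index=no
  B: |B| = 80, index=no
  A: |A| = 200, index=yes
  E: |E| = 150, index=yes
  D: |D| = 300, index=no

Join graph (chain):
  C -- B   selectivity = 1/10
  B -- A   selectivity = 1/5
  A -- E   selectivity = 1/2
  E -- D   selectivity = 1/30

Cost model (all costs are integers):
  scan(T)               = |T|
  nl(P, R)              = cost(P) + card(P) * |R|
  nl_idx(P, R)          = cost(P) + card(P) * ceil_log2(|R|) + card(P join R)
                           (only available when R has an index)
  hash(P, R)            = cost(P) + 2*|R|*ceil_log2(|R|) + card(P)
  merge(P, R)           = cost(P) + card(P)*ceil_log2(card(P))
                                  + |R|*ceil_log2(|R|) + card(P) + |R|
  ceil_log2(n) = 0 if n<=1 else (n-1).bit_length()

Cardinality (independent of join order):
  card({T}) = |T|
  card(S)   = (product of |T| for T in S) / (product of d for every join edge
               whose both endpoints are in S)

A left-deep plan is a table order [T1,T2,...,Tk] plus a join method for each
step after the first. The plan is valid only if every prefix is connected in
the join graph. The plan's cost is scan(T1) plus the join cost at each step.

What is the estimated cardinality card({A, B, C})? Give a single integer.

Tables in S: A(200), B(80), C(250)
Edges inside S: C-B(d=10), B-A(d=5)
numerator = 200 * 80 * 250 = 4000000
denominator = 10 * 5 = 50
card(S) = 4000000 / 50 = 80000

80000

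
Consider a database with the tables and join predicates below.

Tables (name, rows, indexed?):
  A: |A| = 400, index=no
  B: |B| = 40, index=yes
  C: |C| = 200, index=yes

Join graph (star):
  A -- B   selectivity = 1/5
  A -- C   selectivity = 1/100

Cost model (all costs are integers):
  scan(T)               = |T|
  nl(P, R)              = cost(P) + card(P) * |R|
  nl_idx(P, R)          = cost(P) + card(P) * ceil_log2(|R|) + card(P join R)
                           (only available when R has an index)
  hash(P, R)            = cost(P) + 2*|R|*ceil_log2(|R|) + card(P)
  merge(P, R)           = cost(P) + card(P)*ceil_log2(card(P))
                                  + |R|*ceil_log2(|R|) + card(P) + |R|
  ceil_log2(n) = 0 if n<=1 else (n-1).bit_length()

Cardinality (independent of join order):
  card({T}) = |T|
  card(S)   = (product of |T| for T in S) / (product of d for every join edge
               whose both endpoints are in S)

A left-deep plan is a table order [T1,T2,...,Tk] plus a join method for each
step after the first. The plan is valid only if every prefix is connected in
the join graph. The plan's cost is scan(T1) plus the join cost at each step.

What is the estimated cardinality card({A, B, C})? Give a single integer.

Tables in S: A(400), B(40), C(200)
Edges inside S: A-B(d=5), A-C(d=100)
numerator = 400 * 40 * 200 = 3200000
denominator = 5 * 100 = 500
card(S) = 3200000 / 500 = 6400

6400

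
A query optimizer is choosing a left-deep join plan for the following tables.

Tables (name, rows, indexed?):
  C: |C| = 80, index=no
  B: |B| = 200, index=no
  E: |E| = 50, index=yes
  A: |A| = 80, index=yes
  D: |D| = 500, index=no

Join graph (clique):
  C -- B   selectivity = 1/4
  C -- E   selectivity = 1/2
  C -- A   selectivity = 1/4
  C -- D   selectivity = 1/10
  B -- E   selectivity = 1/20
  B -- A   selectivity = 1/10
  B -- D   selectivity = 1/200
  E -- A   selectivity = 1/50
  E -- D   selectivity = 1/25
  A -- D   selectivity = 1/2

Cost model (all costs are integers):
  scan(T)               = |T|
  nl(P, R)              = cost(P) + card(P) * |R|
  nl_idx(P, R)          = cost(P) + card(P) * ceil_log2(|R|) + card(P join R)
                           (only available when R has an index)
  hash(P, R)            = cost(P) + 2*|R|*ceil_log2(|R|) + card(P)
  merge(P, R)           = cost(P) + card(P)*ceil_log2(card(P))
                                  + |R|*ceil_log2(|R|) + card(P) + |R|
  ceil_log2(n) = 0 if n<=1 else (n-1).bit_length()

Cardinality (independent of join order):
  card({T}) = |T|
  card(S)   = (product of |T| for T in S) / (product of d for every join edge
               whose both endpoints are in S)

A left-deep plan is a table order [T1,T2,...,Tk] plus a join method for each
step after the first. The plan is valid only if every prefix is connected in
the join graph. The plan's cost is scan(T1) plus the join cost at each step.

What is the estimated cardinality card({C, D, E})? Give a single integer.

Tables in S: C(80), D(500), E(50)
Edges inside S: C-E(d=2), C-D(d=10), E-D(d=25)
numerator = 80 * 500 * 50 = 2000000
denominator = 2 * 10 * 25 = 500
card(S) = 2000000 / 500 = 4000

4000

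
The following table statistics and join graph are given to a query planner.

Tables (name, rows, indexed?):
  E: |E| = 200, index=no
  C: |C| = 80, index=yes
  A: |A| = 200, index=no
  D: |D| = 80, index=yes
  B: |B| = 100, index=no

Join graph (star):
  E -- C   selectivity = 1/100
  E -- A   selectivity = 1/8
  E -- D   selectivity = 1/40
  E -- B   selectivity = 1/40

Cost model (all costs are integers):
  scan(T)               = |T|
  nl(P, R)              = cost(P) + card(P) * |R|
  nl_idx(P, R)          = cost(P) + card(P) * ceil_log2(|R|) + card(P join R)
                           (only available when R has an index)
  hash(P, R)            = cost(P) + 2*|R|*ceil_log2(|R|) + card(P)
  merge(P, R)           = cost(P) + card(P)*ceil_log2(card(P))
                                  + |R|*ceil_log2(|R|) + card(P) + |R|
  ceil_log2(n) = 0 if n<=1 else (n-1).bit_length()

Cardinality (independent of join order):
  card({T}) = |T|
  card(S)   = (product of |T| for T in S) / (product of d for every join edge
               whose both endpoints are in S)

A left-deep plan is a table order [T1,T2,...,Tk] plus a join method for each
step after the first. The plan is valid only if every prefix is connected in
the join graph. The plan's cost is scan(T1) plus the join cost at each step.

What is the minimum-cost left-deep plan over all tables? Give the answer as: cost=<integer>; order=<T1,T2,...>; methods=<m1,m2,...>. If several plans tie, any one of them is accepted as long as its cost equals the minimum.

cost=8520; order=E,C,D,B,A; methods=hash,hash,hash,hash

Selinger DP (subsets sized 1..n):
  {E}: scan cost=200, card=200
  {C}: scan cost=80, card=80
  {A}: scan cost=200, card=200
  {D}: scan cost=80, card=80
  {B}: scan cost=100, card=100
  {CE}: card=160; try (C,hash)→1520, (C,nl_idx)→1760, (E,merge)→2520, (C,merge)→2640, (E,hash)→3360, (E,nl)→16080 …(+1); best=1520 via (C,hash)
  {AE}: card=5000; try (E,hash)→3600, (A,hash)→3600, (E,merge)→3800, (A,merge)→3800, (E,nl)→40200, (A,nl)→40200; best=3600 via (E,hash)
  {DE}: card=400; try (D,hash)→1520, (D,nl_idx)→2000, (E,merge)→2520, (D,merge)→2640, (E,hash)→3360, (E,nl)→16080 …(+1); best=1520 via (D,hash)
  {BE}: card=500; try (B,hash)→1800, (E,merge)→2700, (B,merge)→2800, (E,hash)→3400, (E,nl)→20100, (B,nl)→20200; best=1800 via (B,hash)
  {ACE}: card=4000; try (A,merge)→4760, (A,hash)→4880, (C,hash)→9720, (A,nl)→33520, (C,nl_idx)→42600, (C,merge)→74240 …(+1); best=4760 via (A,merge)
  {CDE}: card=320; try (D,hash)→2800, (D,nl_idx)→2960, (C,hash)→3040, (D,merge)→3600, (C,nl_idx)→4640, (C,merge)→6160 …(+2); best=2800 via (D,hash)
  {BCE}: card=400; try (B,hash)→3080, (C,hash)→3420, (B,merge)→3760, (C,nl_idx)→5700, (C,merge)→7440, (B,nl)→17520 …(+1); best=3080 via (B,hash)
  {ADE}: card=10000; try (A,hash)→5120, (A,merge)→7320, (D,hash)→9720, (D,nl_idx)→48600, (D,merge)→74240, (A,nl)→81520 …(+1); best=5120 via (A,hash)
  {ABE}: card=12500; try (A,hash)→5500, (A,merge)→8600, (B,hash)→10000, (B,merge)→74400, (A,nl)→101800, (B,nl)→503600; best=5500 via (A,hash)
  {BDE}: card=1000; try (B,hash)→3320, (D,hash)→3420, (D,nl_idx)→6300, (B,merge)→6320, (D,merge)→7440, (B,nl)→41520 …(+1); best=3320 via (B,hash)
  {ACDE}: card=8000; try (A,hash)→6320, (A,merge)→7800, (D,hash)→9880, (C,hash)→16240, (D,nl_idx)→40760, (D,merge)→57400 …(+5); best=6320 via (A,hash)
  {ABCE}: card=10000; try (A,hash)→6680, (A,merge)→8880, (B,hash)→10160, (C,hash)→19120, (B,merge)→57560, (A,nl)→83080 …(+4); best=6680 via (A,hash)
  {BCDE}: card=800; try (B,hash)→4520, (D,hash)→4600, (C,hash)→5440, (D,nl_idx)→6680, (B,merge)→6800, (D,merge)→7720 …(+5); best=4520 via (B,hash)
  {ABDE}: card=25000; try (A,hash)→7520, (A,merge)→16120, (B,hash)→16520, (D,hash)→19120, (D,nl_idx)→118000, (B,merge)→155920 …(+4); best=7520 via (A,hash)
  {ABCDE}: card=20000; try (A,hash)→8520, (A,merge)→15120, (B,hash)→15720, (D,hash)→17800, (C,hash)→33640, (D,nl_idx)→96680 …(+8); best=8520 via (A,hash)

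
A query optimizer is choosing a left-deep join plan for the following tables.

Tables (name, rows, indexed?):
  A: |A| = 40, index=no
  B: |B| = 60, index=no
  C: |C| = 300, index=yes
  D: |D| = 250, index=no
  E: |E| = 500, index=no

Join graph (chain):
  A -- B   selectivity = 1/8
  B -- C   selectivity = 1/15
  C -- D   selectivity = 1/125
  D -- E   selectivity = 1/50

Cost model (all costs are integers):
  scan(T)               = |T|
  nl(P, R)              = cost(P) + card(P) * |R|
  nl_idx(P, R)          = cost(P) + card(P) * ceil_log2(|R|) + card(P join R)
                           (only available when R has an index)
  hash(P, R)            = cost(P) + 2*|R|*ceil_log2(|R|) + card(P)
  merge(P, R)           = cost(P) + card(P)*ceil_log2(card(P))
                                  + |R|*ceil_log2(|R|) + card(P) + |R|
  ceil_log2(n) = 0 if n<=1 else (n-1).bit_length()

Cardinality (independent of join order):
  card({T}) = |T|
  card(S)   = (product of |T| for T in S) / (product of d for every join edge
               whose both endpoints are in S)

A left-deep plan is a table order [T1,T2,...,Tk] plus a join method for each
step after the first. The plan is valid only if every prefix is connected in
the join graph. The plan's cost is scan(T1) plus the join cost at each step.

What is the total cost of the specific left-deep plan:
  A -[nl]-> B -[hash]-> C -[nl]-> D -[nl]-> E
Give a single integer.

step 1: scan A: cost=40, card=40
step 2: join B via nl
    card(P join B) = 40*60/(8) = 300
    cost = 40 + 40*60 = 2440
step 3: join C via hash
    card(P join C) = 300*300/(15) = 6000
    cost = 2440 + 2*300*9 + 300 = 8140
step 4: join D via nl
    card(P join D) = 6000*250/(125) = 12000
    cost = 8140 + 6000*250 = 1508140
step 5: join E via nl
    card(P join E) = 12000*500/(50) = 120000
    cost = 1508140 + 12000*500 = 7508140

7508140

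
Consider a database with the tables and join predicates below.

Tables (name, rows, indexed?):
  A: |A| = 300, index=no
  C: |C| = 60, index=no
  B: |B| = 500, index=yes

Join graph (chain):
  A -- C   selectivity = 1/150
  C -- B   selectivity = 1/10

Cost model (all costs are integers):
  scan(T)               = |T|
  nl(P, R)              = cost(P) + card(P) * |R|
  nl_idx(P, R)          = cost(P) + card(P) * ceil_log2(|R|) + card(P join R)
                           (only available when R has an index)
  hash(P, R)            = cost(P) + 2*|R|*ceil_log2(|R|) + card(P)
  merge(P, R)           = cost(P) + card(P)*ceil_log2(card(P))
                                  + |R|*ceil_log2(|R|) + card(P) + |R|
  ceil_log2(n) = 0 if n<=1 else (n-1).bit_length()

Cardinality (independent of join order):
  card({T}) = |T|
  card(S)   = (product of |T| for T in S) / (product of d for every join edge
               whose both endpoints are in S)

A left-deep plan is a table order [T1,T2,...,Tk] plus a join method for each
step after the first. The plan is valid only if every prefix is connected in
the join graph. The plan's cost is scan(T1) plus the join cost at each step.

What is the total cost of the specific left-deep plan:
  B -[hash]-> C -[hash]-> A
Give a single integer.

step 1: scan B: cost=500, card=500
step 2: join C via hash
    card(P join C) = 500*60/(10) = 3000
    cost = 500 + 2*60*6 + 500 = 1720
step 3: join A via hash
    card(P join A) = 3000*300/(150) = 6000
    cost = 1720 + 2*300*9 + 3000 = 10120

10120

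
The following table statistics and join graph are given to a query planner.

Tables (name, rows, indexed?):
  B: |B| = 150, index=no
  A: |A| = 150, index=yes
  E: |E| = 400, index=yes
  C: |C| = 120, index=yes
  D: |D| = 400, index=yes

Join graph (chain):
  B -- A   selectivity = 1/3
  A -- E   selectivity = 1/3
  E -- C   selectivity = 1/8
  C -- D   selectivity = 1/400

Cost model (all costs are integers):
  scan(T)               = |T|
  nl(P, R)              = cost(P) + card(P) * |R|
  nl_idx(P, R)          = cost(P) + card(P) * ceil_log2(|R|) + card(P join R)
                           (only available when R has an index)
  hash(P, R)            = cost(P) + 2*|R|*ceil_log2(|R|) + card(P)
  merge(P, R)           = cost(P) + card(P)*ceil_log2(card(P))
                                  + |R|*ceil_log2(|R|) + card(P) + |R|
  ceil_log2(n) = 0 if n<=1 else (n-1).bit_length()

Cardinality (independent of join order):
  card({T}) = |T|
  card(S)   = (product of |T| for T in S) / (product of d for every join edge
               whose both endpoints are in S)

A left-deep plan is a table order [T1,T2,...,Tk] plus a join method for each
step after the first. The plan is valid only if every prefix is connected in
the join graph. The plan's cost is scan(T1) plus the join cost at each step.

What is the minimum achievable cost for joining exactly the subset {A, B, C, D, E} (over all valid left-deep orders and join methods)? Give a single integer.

317080

Selinger DP over subsets of {A,B,C,D,E}:
  {B}: scan cost=150, card=150
  {A}: scan cost=150, card=150
  {E}: scan cost=400, card=400
  {C}: scan cost=120, card=120
  {D}: scan cost=400, card=400
  {AB}: card=7500; try (B,hash)→2700, (A,hash)→2700, (B,merge)→2850, (A,merge)→2850, (A,nl_idx)→8850, (B,nl)→22650 …(+1); best=2700 via (B,hash)
  {AE}: card=20000; try (A,hash)→3200, (E,merge)→5500, (A,merge)→5750, (E,hash)→7500, (E,nl_idx)→21500, (A,nl_idx)→23600 …(+2); best=3200 via (A,hash)
  {CE}: card=6000; try (C,hash)→2480, (E,merge)→5080, (C,merge)→5360, (E,nl_idx)→7200, (E,hash)→7440, (C,nl_idx)→9200 …(+2); best=2480 via (C,hash)
  {CD}: card=120; try (D,nl_idx)→1320, (C,hash)→2480, (C,nl_idx)→3320, (D,merge)→5080, (C,merge)→5360, (D,hash)→7440 …(+2); best=1320 via (D,nl_idx)
  {ABE}: card=1000000; try (E,hash)→17400, (B,hash)→25600, (E,merge)→111700, (B,merge)→324550, (E,nl_idx)→1070200, (E,nl)→3002700 …(+1); best=17400 via (E,hash)
  {ACE}: card=300000; try (A,hash)→10880, (C,hash)→24880, (A,merge)→87830, (C,merge)→324160, (A,nl_idx)→350480, (C,nl_idx)→443200 …(+2); best=10880 via (A,hash)
  {CDE}: card=6000; try (E,merge)→6280, (E,nl_idx)→8400, (E,hash)→8640, (D,hash)→15680, (E,nl)→49320, (D,nl_idx)→62480 …(+2); best=6280 via (E,merge)
  {ABCE}: card=15000000; try (B,hash)→313280, (C,hash)→1019080, (B,merge)→6012230, (C,merge)→21018360, (C,nl_idx)→22017400, (B,nl)→45010880 …(+1); best=313280 via (B,hash)
  {ACDE}: card=300000; try (A,hash)→14680, (A,merge)→91630, (D,hash)→318080, (A,nl_idx)→354280, (A,nl)→906280, (D,nl_idx)→3010880 …(+2); best=14680 via (A,hash)
  {ABCDE}: card=15000000; try (B,hash)→317080, (B,merge)→6016030, (D,hash)→15320480, (B,nl)→45014680, (D,nl_idx)→150313280, (D,merge)→375317280 …(+1); best=317080 via (B,hash)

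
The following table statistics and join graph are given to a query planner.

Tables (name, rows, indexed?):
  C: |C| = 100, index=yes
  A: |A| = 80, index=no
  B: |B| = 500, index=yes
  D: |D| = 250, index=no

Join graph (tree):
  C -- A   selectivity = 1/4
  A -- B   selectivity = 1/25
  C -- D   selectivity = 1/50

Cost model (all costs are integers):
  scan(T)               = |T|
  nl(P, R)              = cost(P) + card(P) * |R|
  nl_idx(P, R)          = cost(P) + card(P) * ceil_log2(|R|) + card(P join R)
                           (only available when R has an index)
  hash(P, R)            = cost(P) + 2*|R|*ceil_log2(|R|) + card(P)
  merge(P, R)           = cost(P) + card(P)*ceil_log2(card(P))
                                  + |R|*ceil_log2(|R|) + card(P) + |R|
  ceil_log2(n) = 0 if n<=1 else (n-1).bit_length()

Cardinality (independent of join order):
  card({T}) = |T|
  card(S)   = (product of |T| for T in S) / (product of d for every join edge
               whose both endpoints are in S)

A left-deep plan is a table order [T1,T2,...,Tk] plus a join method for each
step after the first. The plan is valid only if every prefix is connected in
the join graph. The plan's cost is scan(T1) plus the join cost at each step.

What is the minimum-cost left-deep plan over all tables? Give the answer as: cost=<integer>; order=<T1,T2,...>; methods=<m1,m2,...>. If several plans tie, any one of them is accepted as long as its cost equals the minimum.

cost=22520; order=D,C,A,B; methods=hash,hash,hash

Selinger DP (subsets sized 1..n):
  {C}: scan cost=100, card=100
  {A}: scan cost=80, card=80
  {B}: scan cost=500, card=500
  {D}: scan cost=250, card=250
  {AC}: card=2000; try (A,hash)→1320, (C,merge)→1520, (A,merge)→1540, (C,hash)→1560, (C,nl_idx)→2640, (C,nl)→8080 …(+1); best=1320 via (A,hash)
  {CD}: card=500; try (C,hash)→1900, (C,nl_idx)→2500, (D,merge)→3150, (C,merge)→3300, (D,hash)→4200, (D,nl)→25100 …(+1); best=1900 via (C,hash)
  {AB}: card=1600; try (A,hash)→2120, (B,nl_idx)→2400, (B,merge)→5720, (A,merge)→6140, (B,hash)→9160, (B,nl)→40080 …(+1); best=2120 via (A,hash)
  {ABC}: card=40000; try (C,hash)→5120, (B,hash)→12320, (C,merge)→22120, (B,merge)→30320, (C,nl_idx)→53320, (B,nl_idx)→59320 …(+2); best=5120 via (C,hash)
  {ACD}: card=10000; try (A,hash)→3520, (D,hash)→7320, (A,merge)→7540, (D,merge)→27570, (A,nl)→41900, (D,nl)→501320; best=3520 via (A,hash)
  {ABCD}: card=200000; try (B,hash)→22520, (D,hash)→49120, (B,merge)→158520, (B,nl_idx)→293520, (D,merge)→687370, (B,nl)→5003520 …(+1); best=22520 via (B,hash)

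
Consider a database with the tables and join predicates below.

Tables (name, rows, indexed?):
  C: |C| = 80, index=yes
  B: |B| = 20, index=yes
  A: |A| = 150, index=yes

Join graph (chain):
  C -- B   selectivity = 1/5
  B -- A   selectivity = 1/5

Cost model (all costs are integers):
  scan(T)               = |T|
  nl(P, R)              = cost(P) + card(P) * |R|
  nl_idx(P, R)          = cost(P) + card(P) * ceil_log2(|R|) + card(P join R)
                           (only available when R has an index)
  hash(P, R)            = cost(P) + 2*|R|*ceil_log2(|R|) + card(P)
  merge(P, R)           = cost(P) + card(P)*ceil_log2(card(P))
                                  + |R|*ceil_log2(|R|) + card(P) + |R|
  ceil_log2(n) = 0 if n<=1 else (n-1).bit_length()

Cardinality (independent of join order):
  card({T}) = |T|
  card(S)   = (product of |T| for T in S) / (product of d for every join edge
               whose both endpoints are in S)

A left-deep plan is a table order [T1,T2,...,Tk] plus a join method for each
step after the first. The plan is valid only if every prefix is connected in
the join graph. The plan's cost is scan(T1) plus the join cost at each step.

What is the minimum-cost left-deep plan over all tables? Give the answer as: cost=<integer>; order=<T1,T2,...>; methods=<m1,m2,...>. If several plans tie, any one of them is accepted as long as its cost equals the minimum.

cost=2220; order=A,B,C; methods=hash,hash

Selinger DP (subsets sized 1..n):
  {C}: scan cost=80, card=80
  {B}: scan cost=20, card=20
  {A}: scan cost=150, card=150
  {BC}: card=320; try (B,hash)→360, (C,nl_idx)→480, (C,merge)→780, (B,nl_idx)→800, (B,merge)→840, (C,hash)→1160 …(+2); best=360 via (B,hash)
  {AB}: card=600; try (B,hash)→500, (A,nl_idx)→780, (A,merge)→1490, (B,nl_idx)→1500, (B,merge)→1620, (A,hash)→2440 …(+2); best=500 via (B,hash)
  {ABC}: card=9600; try (C,hash)→2220, (A,hash)→3080, (A,merge)→4910, (C,merge)→7740, (A,nl_idx)→12520, (C,nl_idx)→14300 …(+2); best=2220 via (C,hash)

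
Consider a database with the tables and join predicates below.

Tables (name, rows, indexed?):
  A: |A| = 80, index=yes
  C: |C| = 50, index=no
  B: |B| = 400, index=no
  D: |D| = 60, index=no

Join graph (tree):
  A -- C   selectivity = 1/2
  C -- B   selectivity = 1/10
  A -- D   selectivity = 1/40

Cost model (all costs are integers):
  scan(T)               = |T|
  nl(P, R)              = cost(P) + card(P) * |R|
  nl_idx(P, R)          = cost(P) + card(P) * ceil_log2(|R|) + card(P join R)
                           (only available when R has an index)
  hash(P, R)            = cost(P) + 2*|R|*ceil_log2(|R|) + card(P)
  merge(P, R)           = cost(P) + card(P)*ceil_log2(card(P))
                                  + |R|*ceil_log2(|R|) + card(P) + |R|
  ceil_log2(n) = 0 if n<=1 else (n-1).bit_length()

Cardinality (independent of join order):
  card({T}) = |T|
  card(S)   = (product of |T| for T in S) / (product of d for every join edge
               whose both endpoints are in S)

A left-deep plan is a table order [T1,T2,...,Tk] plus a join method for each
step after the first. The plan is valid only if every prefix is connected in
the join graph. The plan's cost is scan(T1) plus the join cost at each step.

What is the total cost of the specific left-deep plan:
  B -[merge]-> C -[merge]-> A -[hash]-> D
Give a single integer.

step 1: scan B: cost=400, card=400
step 2: join C via merge
    card(P join C) = 400*50/(10) = 2000
    cost = 400 + 400*9 + 50*6 + 400 + 50 = 4750
step 3: join A via merge
    card(P join A) = 2000*80/(2) = 80000
    cost = 4750 + 2000*11 + 80*7 + 2000 + 80 = 29390
step 4: join D via hash
    card(P join D) = 80000*60/(40) = 120000
    cost = 29390 + 2*60*6 + 80000 = 110110

110110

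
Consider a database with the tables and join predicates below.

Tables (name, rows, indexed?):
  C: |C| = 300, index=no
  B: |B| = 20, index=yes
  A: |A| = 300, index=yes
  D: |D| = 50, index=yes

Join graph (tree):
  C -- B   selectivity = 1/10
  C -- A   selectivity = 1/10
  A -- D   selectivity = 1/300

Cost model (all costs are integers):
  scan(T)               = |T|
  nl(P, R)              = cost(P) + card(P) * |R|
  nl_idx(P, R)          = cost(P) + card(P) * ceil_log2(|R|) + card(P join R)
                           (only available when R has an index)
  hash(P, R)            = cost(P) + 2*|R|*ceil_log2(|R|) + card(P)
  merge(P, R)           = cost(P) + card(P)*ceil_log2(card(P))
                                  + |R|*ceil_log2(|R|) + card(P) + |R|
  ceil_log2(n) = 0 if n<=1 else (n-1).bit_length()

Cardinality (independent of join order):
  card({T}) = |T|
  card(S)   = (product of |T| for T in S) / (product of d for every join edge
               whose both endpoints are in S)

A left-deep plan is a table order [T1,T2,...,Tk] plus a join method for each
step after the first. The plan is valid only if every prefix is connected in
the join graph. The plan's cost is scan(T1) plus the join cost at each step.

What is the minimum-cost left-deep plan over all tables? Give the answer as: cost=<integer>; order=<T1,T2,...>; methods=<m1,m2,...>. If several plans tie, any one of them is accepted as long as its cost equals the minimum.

Selinger DP (subsets sized 1..n):
  {C}: scan cost=300, card=300
  {B}: scan cost=20, card=20
  {A}: scan cost=300, card=300
  {D}: scan cost=50, card=50
  {BC}: card=600; try (B,hash)→800, (B,nl_idx)→2400, (C,merge)→3140, (B,merge)→3420, (C,hash)→5440, (C,nl)→6020 …(+1); best=800 via (B,hash)
  {AC}: card=9000; try (C,hash)→6000, (A,hash)→6000, (C,merge)→6300, (A,merge)→6300, (A,nl_idx)→12000, (C,nl)→90300 …(+1); best=6000 via (C,hash)
  {AD}: card=50; try (A,nl_idx)→550, (D,hash)→1200, (D,nl_idx)→2150, (A,merge)→3400, (D,merge)→3650, (A,hash)→5500 …(+2); best=550 via (A,nl_idx)
  {ABC}: card=18000; try (A,hash)→6800, (A,merge)→10400, (B,hash)→15200, (A,nl_idx)→24200, (B,nl_idx)→69000, (B,merge)→141120 …(+2); best=6800 via (A,hash)
  {ACD}: card=1500; try (C,merge)→3900, (C,hash)→6000, (C,nl)→15550, (D,hash)→15600, (D,nl_idx)→61500, (D,merge)→141350 …(+1); best=3900 via (C,merge)
  {ABCD}: card=3000; try (B,hash)→5600, (B,nl_idx)→14400, (B,merge)→22020, (D,hash)→25400, (B,nl)→33900, (D,nl_idx)→117800 …(+2); best=5600 via (B,hash)

cost=5600; order=D,A,C,B; methods=nl_idx,merge,hash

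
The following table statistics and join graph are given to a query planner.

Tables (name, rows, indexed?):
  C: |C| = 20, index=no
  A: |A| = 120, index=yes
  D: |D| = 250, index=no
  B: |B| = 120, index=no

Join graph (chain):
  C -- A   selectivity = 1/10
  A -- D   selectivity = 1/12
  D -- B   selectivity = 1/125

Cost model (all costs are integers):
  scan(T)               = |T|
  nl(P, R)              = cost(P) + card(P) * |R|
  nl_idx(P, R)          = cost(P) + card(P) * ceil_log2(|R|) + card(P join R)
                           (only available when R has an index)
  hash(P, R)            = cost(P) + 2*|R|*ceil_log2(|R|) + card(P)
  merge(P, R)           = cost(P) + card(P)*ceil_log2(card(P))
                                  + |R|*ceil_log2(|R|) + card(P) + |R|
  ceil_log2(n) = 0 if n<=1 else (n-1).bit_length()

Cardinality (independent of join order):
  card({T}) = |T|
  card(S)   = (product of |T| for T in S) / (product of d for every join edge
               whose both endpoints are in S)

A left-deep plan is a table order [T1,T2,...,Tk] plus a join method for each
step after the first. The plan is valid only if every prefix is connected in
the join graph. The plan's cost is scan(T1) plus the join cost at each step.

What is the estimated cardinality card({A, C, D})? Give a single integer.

Tables in S: A(120), C(20), D(250)
Edges inside S: C-A(d=10), A-D(d=12)
numerator = 120 * 20 * 250 = 600000
denominator = 10 * 12 = 120
card(S) = 600000 / 120 = 5000

5000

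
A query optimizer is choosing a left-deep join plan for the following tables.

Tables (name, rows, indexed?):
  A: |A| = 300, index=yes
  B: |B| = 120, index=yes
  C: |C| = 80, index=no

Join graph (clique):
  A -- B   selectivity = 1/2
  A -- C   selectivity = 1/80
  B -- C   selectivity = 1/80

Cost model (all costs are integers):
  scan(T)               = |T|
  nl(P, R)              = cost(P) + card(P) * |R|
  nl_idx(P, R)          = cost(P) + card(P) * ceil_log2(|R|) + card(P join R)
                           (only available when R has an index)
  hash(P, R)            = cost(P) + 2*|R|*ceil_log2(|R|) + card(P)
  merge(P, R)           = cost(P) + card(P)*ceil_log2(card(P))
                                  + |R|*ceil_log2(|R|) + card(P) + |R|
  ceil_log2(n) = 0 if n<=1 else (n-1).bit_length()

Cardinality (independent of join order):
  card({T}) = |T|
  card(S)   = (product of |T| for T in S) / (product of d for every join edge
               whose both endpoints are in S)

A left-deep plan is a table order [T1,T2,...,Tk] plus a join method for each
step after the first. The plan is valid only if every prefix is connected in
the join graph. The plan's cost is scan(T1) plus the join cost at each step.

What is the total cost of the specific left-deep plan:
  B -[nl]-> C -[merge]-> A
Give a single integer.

13680

step 1: scan B: cost=120, card=120
step 2: join C via nl
    card(P join C) = 120*80/(80) = 120
    cost = 120 + 120*80 = 9720
step 3: join A via merge
    card(P join A) = 120*300/(2*80) = 225
    cost = 9720 + 120*7 + 300*9 + 120 + 300 = 13680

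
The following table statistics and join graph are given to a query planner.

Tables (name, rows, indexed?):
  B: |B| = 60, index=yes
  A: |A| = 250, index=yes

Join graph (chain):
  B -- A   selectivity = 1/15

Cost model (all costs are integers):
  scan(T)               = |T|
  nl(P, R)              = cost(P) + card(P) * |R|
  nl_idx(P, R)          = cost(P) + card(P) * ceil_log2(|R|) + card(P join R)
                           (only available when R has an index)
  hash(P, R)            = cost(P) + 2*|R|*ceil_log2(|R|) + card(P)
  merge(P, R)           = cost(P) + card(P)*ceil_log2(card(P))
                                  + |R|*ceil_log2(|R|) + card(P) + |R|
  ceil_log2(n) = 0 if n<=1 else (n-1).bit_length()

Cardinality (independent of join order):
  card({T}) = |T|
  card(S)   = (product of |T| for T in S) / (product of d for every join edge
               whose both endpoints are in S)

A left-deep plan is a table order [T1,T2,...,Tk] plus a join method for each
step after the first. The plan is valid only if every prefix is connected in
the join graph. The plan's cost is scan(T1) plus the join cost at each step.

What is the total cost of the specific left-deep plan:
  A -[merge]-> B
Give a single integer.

2920

step 1: scan A: cost=250, card=250
step 2: join B via merge
    card(P join B) = 250*60/(15) = 1000
    cost = 250 + 250*8 + 60*6 + 250 + 60 = 2920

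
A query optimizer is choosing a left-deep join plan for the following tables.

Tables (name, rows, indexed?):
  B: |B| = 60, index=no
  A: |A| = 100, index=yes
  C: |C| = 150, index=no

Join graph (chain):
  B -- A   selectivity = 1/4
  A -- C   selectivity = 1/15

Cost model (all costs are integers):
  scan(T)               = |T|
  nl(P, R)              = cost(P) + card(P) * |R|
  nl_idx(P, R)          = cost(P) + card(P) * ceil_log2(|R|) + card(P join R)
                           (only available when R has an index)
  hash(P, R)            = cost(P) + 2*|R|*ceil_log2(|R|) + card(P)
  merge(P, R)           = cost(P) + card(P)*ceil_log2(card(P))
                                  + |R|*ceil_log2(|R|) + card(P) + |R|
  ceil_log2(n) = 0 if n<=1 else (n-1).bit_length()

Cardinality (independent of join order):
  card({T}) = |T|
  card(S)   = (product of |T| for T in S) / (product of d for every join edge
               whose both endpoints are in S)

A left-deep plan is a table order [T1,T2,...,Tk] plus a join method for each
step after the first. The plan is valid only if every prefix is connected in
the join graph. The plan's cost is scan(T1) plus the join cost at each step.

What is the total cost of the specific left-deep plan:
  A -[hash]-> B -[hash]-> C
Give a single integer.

4820

step 1: scan A: cost=100, card=100
step 2: join B via hash
    card(P join B) = 100*60/(4) = 1500
    cost = 100 + 2*60*6 + 100 = 920
step 3: join C via hash
    card(P join C) = 1500*150/(15) = 15000
    cost = 920 + 2*150*8 + 1500 = 4820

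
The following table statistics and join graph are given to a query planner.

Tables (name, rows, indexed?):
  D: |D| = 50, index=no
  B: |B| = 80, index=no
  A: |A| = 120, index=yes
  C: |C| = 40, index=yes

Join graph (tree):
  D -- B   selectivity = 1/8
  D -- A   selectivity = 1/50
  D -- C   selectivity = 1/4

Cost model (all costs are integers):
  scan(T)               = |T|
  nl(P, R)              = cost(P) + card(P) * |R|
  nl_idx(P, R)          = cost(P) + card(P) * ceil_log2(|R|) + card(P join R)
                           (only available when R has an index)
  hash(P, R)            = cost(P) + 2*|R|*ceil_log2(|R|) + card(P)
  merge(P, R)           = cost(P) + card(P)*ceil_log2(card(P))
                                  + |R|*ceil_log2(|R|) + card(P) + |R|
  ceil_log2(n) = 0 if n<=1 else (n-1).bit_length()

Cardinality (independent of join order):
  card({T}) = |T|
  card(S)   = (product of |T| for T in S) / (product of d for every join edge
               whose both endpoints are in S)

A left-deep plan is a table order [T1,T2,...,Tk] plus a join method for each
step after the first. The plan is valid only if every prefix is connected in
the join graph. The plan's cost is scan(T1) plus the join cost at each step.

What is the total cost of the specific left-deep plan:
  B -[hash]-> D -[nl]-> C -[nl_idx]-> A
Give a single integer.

step 1: scan B: cost=80, card=80
step 2: join D via hash
    card(P join D) = 80*50/(8) = 500
    cost = 80 + 2*50*6 + 80 = 760
step 3: join C via nl
    card(P join C) = 500*40/(4) = 5000
    cost = 760 + 500*40 = 20760
step 4: join A via nl_idx
    card(P join A) = 5000*120/(50) = 12000
    cost = 20760 + 5000*7 + 12000 = 67760

67760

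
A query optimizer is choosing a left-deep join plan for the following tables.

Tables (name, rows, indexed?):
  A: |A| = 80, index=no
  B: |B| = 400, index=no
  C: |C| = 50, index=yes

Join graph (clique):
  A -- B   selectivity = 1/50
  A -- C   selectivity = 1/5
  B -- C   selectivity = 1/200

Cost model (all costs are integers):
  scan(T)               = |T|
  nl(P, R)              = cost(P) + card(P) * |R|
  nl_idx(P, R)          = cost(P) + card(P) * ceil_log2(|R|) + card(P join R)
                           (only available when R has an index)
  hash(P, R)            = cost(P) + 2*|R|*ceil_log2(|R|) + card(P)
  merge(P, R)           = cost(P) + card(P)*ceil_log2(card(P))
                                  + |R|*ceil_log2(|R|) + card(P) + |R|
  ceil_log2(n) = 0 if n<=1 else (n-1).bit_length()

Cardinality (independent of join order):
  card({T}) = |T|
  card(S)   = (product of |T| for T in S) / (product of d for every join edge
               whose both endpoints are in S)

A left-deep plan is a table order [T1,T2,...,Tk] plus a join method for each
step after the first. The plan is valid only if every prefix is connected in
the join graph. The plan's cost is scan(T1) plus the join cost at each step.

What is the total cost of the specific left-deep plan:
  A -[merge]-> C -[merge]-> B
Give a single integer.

step 1: scan A: cost=80, card=80
step 2: join C via merge
    card(P join C) = 80*50/(5) = 800
    cost = 80 + 80*7 + 50*6 + 80 + 50 = 1070
step 3: join B via merge
    card(P join B) = 800*400/(50*200) = 32
    cost = 1070 + 800*10 + 400*9 + 800 + 400 = 13870

13870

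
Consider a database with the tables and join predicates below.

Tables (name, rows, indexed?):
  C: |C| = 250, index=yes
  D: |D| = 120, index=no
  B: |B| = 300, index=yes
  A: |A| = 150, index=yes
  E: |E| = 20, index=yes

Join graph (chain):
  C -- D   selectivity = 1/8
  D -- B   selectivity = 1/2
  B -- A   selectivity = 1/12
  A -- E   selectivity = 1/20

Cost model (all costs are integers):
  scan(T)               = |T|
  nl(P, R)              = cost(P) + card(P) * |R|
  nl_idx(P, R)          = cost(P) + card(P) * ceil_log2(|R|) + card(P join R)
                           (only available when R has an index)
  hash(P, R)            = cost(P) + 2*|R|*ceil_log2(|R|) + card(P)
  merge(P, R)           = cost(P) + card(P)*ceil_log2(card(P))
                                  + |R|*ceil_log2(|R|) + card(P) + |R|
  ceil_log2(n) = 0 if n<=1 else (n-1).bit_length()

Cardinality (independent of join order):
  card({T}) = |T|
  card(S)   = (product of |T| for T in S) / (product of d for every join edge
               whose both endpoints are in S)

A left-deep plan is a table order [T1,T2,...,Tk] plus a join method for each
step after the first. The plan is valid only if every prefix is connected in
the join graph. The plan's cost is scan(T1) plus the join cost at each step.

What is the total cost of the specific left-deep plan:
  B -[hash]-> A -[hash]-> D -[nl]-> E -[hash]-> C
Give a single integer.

step 1: scan B: cost=300, card=300
step 2: join A via hash
    card(P join A) = 300*150/(12) = 3750
    cost = 300 + 2*150*8 + 300 = 3000
step 3: join D via hash
    card(P join D) = 3750*120/(2) = 225000
    cost = 3000 + 2*120*7 + 3750 = 8430
step 4: join E via nl
    card(P join E) = 225000*20/(20) = 225000
    cost = 8430 + 225000*20 = 4508430
step 5: join C via hash
    card(P join C) = 225000*250/(8) = 7031250
    cost = 4508430 + 2*250*8 + 225000 = 4737430

4737430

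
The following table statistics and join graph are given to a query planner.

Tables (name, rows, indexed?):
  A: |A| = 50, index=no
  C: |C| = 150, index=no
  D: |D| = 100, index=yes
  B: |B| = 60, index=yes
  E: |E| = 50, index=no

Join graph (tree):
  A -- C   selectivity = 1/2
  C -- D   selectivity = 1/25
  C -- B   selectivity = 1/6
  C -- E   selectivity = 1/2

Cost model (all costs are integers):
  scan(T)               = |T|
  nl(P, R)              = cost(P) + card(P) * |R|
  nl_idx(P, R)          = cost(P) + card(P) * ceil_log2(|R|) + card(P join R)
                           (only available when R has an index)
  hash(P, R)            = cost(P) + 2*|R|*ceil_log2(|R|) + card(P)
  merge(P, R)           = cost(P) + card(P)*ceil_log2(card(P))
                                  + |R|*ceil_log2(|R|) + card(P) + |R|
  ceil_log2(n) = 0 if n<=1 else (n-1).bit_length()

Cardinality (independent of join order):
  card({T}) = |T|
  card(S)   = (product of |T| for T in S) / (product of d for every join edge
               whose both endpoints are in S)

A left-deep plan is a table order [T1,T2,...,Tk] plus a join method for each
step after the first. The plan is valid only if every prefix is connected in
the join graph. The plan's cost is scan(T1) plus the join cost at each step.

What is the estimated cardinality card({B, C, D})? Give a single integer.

6000

Tables in S: B(60), C(150), D(100)
Edges inside S: C-D(d=25), C-B(d=6)
numerator = 60 * 150 * 100 = 900000
denominator = 25 * 6 = 150
card(S) = 900000 / 150 = 6000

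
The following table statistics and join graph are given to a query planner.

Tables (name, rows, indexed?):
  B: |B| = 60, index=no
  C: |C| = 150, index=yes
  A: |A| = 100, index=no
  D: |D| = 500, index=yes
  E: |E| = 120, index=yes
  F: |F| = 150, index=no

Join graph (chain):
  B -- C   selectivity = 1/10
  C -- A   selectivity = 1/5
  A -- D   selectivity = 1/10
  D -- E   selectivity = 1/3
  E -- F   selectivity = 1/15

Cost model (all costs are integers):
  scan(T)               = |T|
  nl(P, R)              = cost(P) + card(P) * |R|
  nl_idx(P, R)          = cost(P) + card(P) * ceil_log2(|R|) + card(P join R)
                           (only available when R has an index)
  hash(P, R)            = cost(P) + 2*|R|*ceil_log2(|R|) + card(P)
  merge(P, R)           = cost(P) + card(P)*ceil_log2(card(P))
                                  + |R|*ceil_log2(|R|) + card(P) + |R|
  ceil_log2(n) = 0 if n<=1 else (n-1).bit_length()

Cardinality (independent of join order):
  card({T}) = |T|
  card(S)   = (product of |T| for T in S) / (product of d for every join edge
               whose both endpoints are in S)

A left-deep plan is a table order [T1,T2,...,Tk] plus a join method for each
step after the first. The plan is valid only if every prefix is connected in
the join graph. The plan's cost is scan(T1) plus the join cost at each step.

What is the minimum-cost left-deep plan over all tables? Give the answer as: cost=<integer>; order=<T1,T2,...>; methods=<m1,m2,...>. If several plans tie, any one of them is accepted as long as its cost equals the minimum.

Selinger DP (subsets sized 1..n):
  {B}: scan cost=60, card=60
  {C}: scan cost=150, card=150
  {A}: scan cost=100, card=100
  {D}: scan cost=500, card=500
  {E}: scan cost=120, card=120
  {F}: scan cost=150, card=150
  {BC}: card=900; try (B,hash)→1020, (C,nl_idx)→1440, (C,merge)→1830, (B,merge)→1920, (C,hash)→2520, (C,nl)→9060 …(+1); best=1020 via (B,hash)
  {AC}: card=3000; try (A,hash)→1700, (C,merge)→2250, (A,merge)→2300, (C,hash)→2600, (C,nl_idx)→3900, (C,nl)→15100 …(+1); best=1700 via (A,hash)
  {AD}: card=5000; try (A,hash)→2400, (D,merge)→5900, (D,nl_idx)→6000, (A,merge)→6300, (D,hash)→9200, (D,nl)→50100 …(+1); best=2400 via (A,hash)
  {DE}: card=20000; try (E,hash)→2680, (D,merge)→6080, (E,merge)→6460, (D,hash)→9240, (D,nl_idx)→21200, (E,nl_idx)→24000 …(+2); best=2680 via (E,hash)
  {EF}: card=1200; try (E,hash)→1980, (E,nl_idx)→2400, (F,merge)→2430, (E,merge)→2460, (F,hash)→2640, (F,nl)→18120 …(+1); best=1980 via (E,hash)
  {ABC}: card=18000; try (A,hash)→3320, (B,hash)→5420, (A,merge)→11720, (B,merge)→41120, (A,nl)→91020, (B,nl)→181700; best=3320 via (A,hash)
  {ACD}: card=150000; try (C,hash)→9800, (D,hash)→13700, (D,merge)→45700, (C,merge)→73750, (D,nl_idx)→178700, (C,nl_idx)→192400 …(+2); best=9800 via (C,hash)
  {ADE}: card=200000; try (E,hash)→9080, (A,hash)→24080, (E,merge)→73360, (E,nl_idx)→237400, (A,merge)→323480, (E,nl)→602400 …(+1); best=9080 via (E,hash)
  {DEF}: card=200000; try (D,hash)→12180, (D,merge)→21380, (F,hash)→25080, (D,nl_idx)→212780, (F,merge)→324030, (D,nl)→601980 …(+1); best=12180 via (D,hash)
  {ABCD}: card=900000; try (D,hash)→30320, (B,hash)→160520, (D,merge)→296320, (D,nl_idx)→1065320, (B,merge)→2860220, (D,nl)→9003320 …(+1); best=30320 via (D,hash)
  {ACDE}: card=6000000; try (E,hash)→161480, (C,hash)→211480, (E,merge)→2860760, (C,merge)→3810430, (E,nl_idx)→7059800, (C,nl_idx)→7609080 …(+2); best=161480 via (E,hash)
  {ADEF}: card=2000000; try (F,hash)→211480, (A,hash)→213580, (F,merge)→3810430, (A,merge)→3812980, (A,nl)→20012180, (F,nl)→30009080; best=211480 via (F,hash)
  {ABCDE}: card=36000000; try (E,hash)→932000, (B,hash)→6162200, (E,merge)→18931280, (E,nl_idx)→42330320, (E,nl)→108030320, (B,merge)→144161900 …(+1); best=932000 via (E,hash)
  {ACDEF}: card=60000000; try (C,hash)→2213880, (F,hash)→6163880, (C,merge)→44212830, (C,nl_idx)→76211480, (F,merge)→144162830, (C,nl)→300211480 …(+1); best=2213880 via (C,hash)
  {ABCDEF}: card=360000000; try (F,hash)→36934400, (B,hash)→62214600, (F,merge)→972933350, (B,merge)→1622214300, (B,nl)→3602213880, (F,nl)→5400932000; best=36934400 via (F,hash)

cost=36934400; order=C,B,A,D,E,F; methods=hash,hash,hash,hash,hash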